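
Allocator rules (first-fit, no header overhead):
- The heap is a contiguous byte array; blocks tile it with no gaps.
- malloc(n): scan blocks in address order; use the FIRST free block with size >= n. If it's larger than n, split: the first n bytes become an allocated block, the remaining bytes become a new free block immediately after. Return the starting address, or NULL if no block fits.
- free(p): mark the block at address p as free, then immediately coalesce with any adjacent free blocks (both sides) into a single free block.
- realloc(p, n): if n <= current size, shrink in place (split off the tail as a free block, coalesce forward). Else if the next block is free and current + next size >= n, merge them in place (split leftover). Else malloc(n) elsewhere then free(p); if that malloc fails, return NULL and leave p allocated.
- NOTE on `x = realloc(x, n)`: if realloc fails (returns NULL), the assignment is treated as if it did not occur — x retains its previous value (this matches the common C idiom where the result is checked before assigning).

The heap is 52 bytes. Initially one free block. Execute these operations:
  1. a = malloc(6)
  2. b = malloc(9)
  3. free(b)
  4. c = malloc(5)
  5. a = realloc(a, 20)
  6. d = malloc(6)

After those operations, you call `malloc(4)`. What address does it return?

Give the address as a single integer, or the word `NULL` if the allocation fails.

Answer: 31

Derivation:
Op 1: a = malloc(6) -> a = 0; heap: [0-5 ALLOC][6-51 FREE]
Op 2: b = malloc(9) -> b = 6; heap: [0-5 ALLOC][6-14 ALLOC][15-51 FREE]
Op 3: free(b) -> (freed b); heap: [0-5 ALLOC][6-51 FREE]
Op 4: c = malloc(5) -> c = 6; heap: [0-5 ALLOC][6-10 ALLOC][11-51 FREE]
Op 5: a = realloc(a, 20) -> a = 11; heap: [0-5 FREE][6-10 ALLOC][11-30 ALLOC][31-51 FREE]
Op 6: d = malloc(6) -> d = 0; heap: [0-5 ALLOC][6-10 ALLOC][11-30 ALLOC][31-51 FREE]
malloc(4): first-fit scan over [0-5 ALLOC][6-10 ALLOC][11-30 ALLOC][31-51 FREE] -> 31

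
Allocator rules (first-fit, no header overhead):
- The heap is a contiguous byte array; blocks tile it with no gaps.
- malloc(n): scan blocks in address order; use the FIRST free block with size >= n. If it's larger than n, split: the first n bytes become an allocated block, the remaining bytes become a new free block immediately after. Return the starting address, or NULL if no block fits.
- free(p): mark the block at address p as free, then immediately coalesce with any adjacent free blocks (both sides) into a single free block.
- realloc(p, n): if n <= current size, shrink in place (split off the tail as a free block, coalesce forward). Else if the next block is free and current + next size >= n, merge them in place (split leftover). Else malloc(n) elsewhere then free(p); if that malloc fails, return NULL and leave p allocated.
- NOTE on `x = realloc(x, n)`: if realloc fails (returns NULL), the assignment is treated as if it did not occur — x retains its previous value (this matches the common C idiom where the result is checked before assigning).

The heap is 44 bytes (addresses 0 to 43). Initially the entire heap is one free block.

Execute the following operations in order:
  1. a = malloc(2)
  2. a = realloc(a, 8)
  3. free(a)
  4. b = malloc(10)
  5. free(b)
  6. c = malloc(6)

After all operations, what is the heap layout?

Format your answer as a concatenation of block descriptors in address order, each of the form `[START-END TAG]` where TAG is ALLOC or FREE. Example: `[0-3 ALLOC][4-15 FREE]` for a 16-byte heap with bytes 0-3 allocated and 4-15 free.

Answer: [0-5 ALLOC][6-43 FREE]

Derivation:
Op 1: a = malloc(2) -> a = 0; heap: [0-1 ALLOC][2-43 FREE]
Op 2: a = realloc(a, 8) -> a = 0; heap: [0-7 ALLOC][8-43 FREE]
Op 3: free(a) -> (freed a); heap: [0-43 FREE]
Op 4: b = malloc(10) -> b = 0; heap: [0-9 ALLOC][10-43 FREE]
Op 5: free(b) -> (freed b); heap: [0-43 FREE]
Op 6: c = malloc(6) -> c = 0; heap: [0-5 ALLOC][6-43 FREE]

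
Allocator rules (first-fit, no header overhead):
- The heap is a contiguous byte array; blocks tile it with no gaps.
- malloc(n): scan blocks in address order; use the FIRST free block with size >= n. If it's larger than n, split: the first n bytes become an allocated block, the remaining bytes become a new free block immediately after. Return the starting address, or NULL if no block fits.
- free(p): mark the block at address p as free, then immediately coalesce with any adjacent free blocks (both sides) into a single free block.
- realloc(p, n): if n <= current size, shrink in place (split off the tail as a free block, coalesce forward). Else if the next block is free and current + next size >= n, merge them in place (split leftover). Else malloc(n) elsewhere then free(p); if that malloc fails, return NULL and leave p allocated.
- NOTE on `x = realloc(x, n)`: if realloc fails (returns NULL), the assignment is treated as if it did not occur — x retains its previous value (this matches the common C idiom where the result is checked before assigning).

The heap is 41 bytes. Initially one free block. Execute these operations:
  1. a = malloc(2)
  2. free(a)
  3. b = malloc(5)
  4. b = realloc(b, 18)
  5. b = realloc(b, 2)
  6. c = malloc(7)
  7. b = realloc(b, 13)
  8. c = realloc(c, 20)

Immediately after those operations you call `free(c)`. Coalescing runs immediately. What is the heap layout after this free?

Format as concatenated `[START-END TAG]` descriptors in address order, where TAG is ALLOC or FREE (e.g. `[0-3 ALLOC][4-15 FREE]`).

Op 1: a = malloc(2) -> a = 0; heap: [0-1 ALLOC][2-40 FREE]
Op 2: free(a) -> (freed a); heap: [0-40 FREE]
Op 3: b = malloc(5) -> b = 0; heap: [0-4 ALLOC][5-40 FREE]
Op 4: b = realloc(b, 18) -> b = 0; heap: [0-17 ALLOC][18-40 FREE]
Op 5: b = realloc(b, 2) -> b = 0; heap: [0-1 ALLOC][2-40 FREE]
Op 6: c = malloc(7) -> c = 2; heap: [0-1 ALLOC][2-8 ALLOC][9-40 FREE]
Op 7: b = realloc(b, 13) -> b = 9; heap: [0-1 FREE][2-8 ALLOC][9-21 ALLOC][22-40 FREE]
Op 8: c = realloc(c, 20) -> NULL (c unchanged); heap: [0-1 FREE][2-8 ALLOC][9-21 ALLOC][22-40 FREE]
free(c): c = 2 -> block [2-8 ALLOC]; mark free, coalesce with adjacent free neighbors -> [0-8 FREE][9-21 ALLOC][22-40 FREE]

Answer: [0-8 FREE][9-21 ALLOC][22-40 FREE]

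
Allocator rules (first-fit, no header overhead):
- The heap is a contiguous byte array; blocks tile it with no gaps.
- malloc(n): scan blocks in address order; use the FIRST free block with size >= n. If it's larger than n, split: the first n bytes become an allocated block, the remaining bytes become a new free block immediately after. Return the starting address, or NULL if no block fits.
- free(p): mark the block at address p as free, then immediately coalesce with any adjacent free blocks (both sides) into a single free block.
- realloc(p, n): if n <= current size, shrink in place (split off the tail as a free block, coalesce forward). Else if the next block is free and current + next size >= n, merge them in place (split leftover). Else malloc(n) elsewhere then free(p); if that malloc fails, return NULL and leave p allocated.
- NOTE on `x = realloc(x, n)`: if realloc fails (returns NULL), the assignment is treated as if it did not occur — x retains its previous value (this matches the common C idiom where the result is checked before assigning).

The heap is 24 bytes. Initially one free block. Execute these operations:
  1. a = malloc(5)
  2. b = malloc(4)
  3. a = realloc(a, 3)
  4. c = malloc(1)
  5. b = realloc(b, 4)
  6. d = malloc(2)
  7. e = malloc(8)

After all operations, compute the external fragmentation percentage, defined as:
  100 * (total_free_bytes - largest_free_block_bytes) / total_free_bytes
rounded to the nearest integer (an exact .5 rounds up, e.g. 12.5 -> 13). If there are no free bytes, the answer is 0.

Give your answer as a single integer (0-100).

Answer: 17

Derivation:
Op 1: a = malloc(5) -> a = 0; heap: [0-4 ALLOC][5-23 FREE]
Op 2: b = malloc(4) -> b = 5; heap: [0-4 ALLOC][5-8 ALLOC][9-23 FREE]
Op 3: a = realloc(a, 3) -> a = 0; heap: [0-2 ALLOC][3-4 FREE][5-8 ALLOC][9-23 FREE]
Op 4: c = malloc(1) -> c = 3; heap: [0-2 ALLOC][3-3 ALLOC][4-4 FREE][5-8 ALLOC][9-23 FREE]
Op 5: b = realloc(b, 4) -> b = 5; heap: [0-2 ALLOC][3-3 ALLOC][4-4 FREE][5-8 ALLOC][9-23 FREE]
Op 6: d = malloc(2) -> d = 9; heap: [0-2 ALLOC][3-3 ALLOC][4-4 FREE][5-8 ALLOC][9-10 ALLOC][11-23 FREE]
Op 7: e = malloc(8) -> e = 11; heap: [0-2 ALLOC][3-3 ALLOC][4-4 FREE][5-8 ALLOC][9-10 ALLOC][11-18 ALLOC][19-23 FREE]
Free blocks: [1 5] total_free=6 largest=5 -> 100*(6-5)/6 = 100/6 ≈ 16.667 -> rounds to 17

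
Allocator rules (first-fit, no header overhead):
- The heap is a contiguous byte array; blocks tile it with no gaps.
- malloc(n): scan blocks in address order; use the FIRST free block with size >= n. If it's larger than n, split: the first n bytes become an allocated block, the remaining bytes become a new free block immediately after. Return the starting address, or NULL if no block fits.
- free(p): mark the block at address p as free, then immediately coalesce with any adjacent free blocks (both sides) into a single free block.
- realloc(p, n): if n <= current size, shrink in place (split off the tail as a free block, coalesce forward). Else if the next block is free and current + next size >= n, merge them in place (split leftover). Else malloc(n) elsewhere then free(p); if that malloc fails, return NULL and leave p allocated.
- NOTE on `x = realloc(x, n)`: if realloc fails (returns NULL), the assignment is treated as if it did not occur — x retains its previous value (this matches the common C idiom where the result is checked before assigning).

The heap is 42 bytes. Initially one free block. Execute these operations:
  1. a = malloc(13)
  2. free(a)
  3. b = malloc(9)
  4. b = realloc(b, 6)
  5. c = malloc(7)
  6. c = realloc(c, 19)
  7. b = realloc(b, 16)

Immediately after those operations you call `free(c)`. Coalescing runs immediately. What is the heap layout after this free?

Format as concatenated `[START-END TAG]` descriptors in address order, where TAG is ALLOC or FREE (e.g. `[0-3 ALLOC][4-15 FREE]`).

Op 1: a = malloc(13) -> a = 0; heap: [0-12 ALLOC][13-41 FREE]
Op 2: free(a) -> (freed a); heap: [0-41 FREE]
Op 3: b = malloc(9) -> b = 0; heap: [0-8 ALLOC][9-41 FREE]
Op 4: b = realloc(b, 6) -> b = 0; heap: [0-5 ALLOC][6-41 FREE]
Op 5: c = malloc(7) -> c = 6; heap: [0-5 ALLOC][6-12 ALLOC][13-41 FREE]
Op 6: c = realloc(c, 19) -> c = 6; heap: [0-5 ALLOC][6-24 ALLOC][25-41 FREE]
Op 7: b = realloc(b, 16) -> b = 25; heap: [0-5 FREE][6-24 ALLOC][25-40 ALLOC][41-41 FREE]
free(c): c = 6 -> block [6-24 ALLOC]; mark free, coalesce with adjacent free neighbors -> [0-24 FREE][25-40 ALLOC][41-41 FREE]

Answer: [0-24 FREE][25-40 ALLOC][41-41 FREE]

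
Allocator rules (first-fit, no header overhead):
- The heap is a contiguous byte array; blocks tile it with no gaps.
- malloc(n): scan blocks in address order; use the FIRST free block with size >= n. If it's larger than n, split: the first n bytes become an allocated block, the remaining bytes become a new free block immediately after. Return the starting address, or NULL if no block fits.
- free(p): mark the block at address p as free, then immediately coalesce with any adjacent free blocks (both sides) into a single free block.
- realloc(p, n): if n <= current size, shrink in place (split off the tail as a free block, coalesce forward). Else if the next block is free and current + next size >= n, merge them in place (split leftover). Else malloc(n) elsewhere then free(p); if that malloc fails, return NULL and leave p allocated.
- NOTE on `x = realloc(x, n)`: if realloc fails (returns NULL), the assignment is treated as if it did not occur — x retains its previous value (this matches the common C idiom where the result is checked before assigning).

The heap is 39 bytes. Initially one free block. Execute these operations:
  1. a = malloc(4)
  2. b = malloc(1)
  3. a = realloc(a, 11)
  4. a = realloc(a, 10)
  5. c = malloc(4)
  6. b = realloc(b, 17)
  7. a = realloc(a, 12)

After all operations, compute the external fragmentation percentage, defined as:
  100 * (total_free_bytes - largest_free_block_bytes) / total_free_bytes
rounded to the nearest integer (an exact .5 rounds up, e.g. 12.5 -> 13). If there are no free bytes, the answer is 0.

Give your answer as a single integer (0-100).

Op 1: a = malloc(4) -> a = 0; heap: [0-3 ALLOC][4-38 FREE]
Op 2: b = malloc(1) -> b = 4; heap: [0-3 ALLOC][4-4 ALLOC][5-38 FREE]
Op 3: a = realloc(a, 11) -> a = 5; heap: [0-3 FREE][4-4 ALLOC][5-15 ALLOC][16-38 FREE]
Op 4: a = realloc(a, 10) -> a = 5; heap: [0-3 FREE][4-4 ALLOC][5-14 ALLOC][15-38 FREE]
Op 5: c = malloc(4) -> c = 0; heap: [0-3 ALLOC][4-4 ALLOC][5-14 ALLOC][15-38 FREE]
Op 6: b = realloc(b, 17) -> b = 15; heap: [0-3 ALLOC][4-4 FREE][5-14 ALLOC][15-31 ALLOC][32-38 FREE]
Op 7: a = realloc(a, 12) -> NULL (a unchanged); heap: [0-3 ALLOC][4-4 FREE][5-14 ALLOC][15-31 ALLOC][32-38 FREE]
Free blocks: [1 7] total_free=8 largest=7 -> 100*(8-7)/8 = 100/8 = 12.5 -> rounds to 13

Answer: 13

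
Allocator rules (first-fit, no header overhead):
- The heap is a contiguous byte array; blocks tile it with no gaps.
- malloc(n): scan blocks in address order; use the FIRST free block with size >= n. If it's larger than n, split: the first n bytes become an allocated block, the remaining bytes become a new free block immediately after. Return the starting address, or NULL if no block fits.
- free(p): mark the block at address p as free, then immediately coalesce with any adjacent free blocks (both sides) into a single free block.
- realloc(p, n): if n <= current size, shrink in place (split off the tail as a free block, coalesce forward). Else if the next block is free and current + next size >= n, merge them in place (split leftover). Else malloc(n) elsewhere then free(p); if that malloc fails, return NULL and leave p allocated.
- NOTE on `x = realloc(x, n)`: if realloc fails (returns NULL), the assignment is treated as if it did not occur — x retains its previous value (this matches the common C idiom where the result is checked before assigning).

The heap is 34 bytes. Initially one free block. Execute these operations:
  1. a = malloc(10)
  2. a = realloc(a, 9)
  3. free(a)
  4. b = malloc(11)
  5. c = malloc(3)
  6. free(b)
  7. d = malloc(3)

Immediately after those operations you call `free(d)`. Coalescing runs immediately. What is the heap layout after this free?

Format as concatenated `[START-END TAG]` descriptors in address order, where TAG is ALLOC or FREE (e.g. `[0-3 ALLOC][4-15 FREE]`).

Answer: [0-10 FREE][11-13 ALLOC][14-33 FREE]

Derivation:
Op 1: a = malloc(10) -> a = 0; heap: [0-9 ALLOC][10-33 FREE]
Op 2: a = realloc(a, 9) -> a = 0; heap: [0-8 ALLOC][9-33 FREE]
Op 3: free(a) -> (freed a); heap: [0-33 FREE]
Op 4: b = malloc(11) -> b = 0; heap: [0-10 ALLOC][11-33 FREE]
Op 5: c = malloc(3) -> c = 11; heap: [0-10 ALLOC][11-13 ALLOC][14-33 FREE]
Op 6: free(b) -> (freed b); heap: [0-10 FREE][11-13 ALLOC][14-33 FREE]
Op 7: d = malloc(3) -> d = 0; heap: [0-2 ALLOC][3-10 FREE][11-13 ALLOC][14-33 FREE]
free(d): d = 0 -> block [0-2 ALLOC]; mark free, coalesce with adjacent free neighbors -> [0-10 FREE][11-13 ALLOC][14-33 FREE]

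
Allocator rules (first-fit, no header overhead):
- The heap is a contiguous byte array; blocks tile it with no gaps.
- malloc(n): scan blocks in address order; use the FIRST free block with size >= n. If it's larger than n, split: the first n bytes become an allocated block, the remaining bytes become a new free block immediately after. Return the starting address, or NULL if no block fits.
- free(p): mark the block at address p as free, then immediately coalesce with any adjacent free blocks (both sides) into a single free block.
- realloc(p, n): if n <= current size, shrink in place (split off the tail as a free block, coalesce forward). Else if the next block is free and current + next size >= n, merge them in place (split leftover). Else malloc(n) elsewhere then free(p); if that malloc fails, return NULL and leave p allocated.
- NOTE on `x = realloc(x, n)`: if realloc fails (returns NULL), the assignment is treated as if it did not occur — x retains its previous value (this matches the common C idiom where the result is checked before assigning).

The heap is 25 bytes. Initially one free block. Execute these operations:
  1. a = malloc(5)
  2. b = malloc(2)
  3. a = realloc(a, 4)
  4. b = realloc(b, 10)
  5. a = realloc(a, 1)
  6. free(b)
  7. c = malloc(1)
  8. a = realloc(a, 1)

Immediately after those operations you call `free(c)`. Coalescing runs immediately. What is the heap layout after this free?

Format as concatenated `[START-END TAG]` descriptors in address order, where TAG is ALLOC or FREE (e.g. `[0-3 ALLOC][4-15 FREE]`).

Answer: [0-0 ALLOC][1-24 FREE]

Derivation:
Op 1: a = malloc(5) -> a = 0; heap: [0-4 ALLOC][5-24 FREE]
Op 2: b = malloc(2) -> b = 5; heap: [0-4 ALLOC][5-6 ALLOC][7-24 FREE]
Op 3: a = realloc(a, 4) -> a = 0; heap: [0-3 ALLOC][4-4 FREE][5-6 ALLOC][7-24 FREE]
Op 4: b = realloc(b, 10) -> b = 5; heap: [0-3 ALLOC][4-4 FREE][5-14 ALLOC][15-24 FREE]
Op 5: a = realloc(a, 1) -> a = 0; heap: [0-0 ALLOC][1-4 FREE][5-14 ALLOC][15-24 FREE]
Op 6: free(b) -> (freed b); heap: [0-0 ALLOC][1-24 FREE]
Op 7: c = malloc(1) -> c = 1; heap: [0-0 ALLOC][1-1 ALLOC][2-24 FREE]
Op 8: a = realloc(a, 1) -> a = 0; heap: [0-0 ALLOC][1-1 ALLOC][2-24 FREE]
free(c): c = 1 -> block [1-1 ALLOC]; mark free, coalesce with adjacent free neighbors -> [0-0 ALLOC][1-24 FREE]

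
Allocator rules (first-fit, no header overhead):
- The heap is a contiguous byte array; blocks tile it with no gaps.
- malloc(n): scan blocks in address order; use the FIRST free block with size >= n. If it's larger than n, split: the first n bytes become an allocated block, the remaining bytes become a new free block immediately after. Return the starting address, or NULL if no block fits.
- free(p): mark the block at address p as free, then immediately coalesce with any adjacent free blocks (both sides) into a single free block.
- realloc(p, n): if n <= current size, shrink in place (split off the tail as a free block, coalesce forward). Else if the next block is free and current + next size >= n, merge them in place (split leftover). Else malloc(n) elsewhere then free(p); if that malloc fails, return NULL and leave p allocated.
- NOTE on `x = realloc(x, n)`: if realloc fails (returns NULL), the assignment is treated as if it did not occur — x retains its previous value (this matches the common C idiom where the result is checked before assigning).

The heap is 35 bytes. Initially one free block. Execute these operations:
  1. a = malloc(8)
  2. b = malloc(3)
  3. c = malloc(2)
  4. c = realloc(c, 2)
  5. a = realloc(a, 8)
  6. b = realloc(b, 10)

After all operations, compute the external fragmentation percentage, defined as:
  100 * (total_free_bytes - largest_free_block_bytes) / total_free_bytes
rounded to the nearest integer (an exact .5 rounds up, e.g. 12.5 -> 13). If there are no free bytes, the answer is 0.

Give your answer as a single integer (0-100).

Op 1: a = malloc(8) -> a = 0; heap: [0-7 ALLOC][8-34 FREE]
Op 2: b = malloc(3) -> b = 8; heap: [0-7 ALLOC][8-10 ALLOC][11-34 FREE]
Op 3: c = malloc(2) -> c = 11; heap: [0-7 ALLOC][8-10 ALLOC][11-12 ALLOC][13-34 FREE]
Op 4: c = realloc(c, 2) -> c = 11; heap: [0-7 ALLOC][8-10 ALLOC][11-12 ALLOC][13-34 FREE]
Op 5: a = realloc(a, 8) -> a = 0; heap: [0-7 ALLOC][8-10 ALLOC][11-12 ALLOC][13-34 FREE]
Op 6: b = realloc(b, 10) -> b = 13; heap: [0-7 ALLOC][8-10 FREE][11-12 ALLOC][13-22 ALLOC][23-34 FREE]
Free blocks: [3 12] total_free=15 largest=12 -> 100*(15-12)/15 = 300/15 = 20

Answer: 20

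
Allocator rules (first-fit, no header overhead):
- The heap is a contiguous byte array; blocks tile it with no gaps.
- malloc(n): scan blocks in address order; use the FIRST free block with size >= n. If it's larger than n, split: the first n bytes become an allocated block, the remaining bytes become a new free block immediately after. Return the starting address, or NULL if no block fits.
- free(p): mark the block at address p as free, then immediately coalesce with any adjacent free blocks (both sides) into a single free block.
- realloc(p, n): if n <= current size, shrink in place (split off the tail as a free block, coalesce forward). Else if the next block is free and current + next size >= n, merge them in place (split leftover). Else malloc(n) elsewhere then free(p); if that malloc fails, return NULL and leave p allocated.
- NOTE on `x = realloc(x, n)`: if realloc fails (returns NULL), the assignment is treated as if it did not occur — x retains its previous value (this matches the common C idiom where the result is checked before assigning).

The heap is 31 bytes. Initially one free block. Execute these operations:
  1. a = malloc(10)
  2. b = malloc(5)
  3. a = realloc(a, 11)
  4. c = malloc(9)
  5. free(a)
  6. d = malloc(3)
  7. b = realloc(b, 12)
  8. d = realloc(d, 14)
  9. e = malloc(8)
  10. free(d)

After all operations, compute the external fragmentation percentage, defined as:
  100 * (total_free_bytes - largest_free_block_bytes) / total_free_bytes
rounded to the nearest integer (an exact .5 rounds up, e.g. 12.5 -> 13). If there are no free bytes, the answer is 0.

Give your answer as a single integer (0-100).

Op 1: a = malloc(10) -> a = 0; heap: [0-9 ALLOC][10-30 FREE]
Op 2: b = malloc(5) -> b = 10; heap: [0-9 ALLOC][10-14 ALLOC][15-30 FREE]
Op 3: a = realloc(a, 11) -> a = 15; heap: [0-9 FREE][10-14 ALLOC][15-25 ALLOC][26-30 FREE]
Op 4: c = malloc(9) -> c = 0; heap: [0-8 ALLOC][9-9 FREE][10-14 ALLOC][15-25 ALLOC][26-30 FREE]
Op 5: free(a) -> (freed a); heap: [0-8 ALLOC][9-9 FREE][10-14 ALLOC][15-30 FREE]
Op 6: d = malloc(3) -> d = 15; heap: [0-8 ALLOC][9-9 FREE][10-14 ALLOC][15-17 ALLOC][18-30 FREE]
Op 7: b = realloc(b, 12) -> b = 18; heap: [0-8 ALLOC][9-14 FREE][15-17 ALLOC][18-29 ALLOC][30-30 FREE]
Op 8: d = realloc(d, 14) -> NULL (d unchanged); heap: [0-8 ALLOC][9-14 FREE][15-17 ALLOC][18-29 ALLOC][30-30 FREE]
Op 9: e = malloc(8) -> e = NULL; heap: [0-8 ALLOC][9-14 FREE][15-17 ALLOC][18-29 ALLOC][30-30 FREE]
Op 10: free(d) -> (freed d); heap: [0-8 ALLOC][9-17 FREE][18-29 ALLOC][30-30 FREE]
Free blocks: [9 1] total_free=10 largest=9 -> 100*(10-9)/10 = 100/10 = 10

Answer: 10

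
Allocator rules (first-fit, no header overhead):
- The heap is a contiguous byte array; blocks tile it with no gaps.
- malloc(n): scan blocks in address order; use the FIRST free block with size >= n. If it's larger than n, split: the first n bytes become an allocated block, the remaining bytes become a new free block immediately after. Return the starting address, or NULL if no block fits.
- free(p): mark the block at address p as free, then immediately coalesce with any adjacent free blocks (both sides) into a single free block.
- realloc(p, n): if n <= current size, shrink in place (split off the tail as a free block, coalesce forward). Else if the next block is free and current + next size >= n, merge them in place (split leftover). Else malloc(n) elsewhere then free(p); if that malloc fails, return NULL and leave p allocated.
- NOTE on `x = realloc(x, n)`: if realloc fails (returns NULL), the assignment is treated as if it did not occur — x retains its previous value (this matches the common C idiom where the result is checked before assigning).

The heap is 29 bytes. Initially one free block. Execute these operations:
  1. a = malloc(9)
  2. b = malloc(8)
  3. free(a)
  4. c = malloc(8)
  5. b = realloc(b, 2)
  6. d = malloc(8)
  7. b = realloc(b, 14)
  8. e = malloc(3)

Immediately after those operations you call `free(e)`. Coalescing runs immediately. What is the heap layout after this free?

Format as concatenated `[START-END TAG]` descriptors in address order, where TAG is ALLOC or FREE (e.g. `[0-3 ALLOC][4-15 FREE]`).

Answer: [0-7 ALLOC][8-8 FREE][9-10 ALLOC][11-18 ALLOC][19-28 FREE]

Derivation:
Op 1: a = malloc(9) -> a = 0; heap: [0-8 ALLOC][9-28 FREE]
Op 2: b = malloc(8) -> b = 9; heap: [0-8 ALLOC][9-16 ALLOC][17-28 FREE]
Op 3: free(a) -> (freed a); heap: [0-8 FREE][9-16 ALLOC][17-28 FREE]
Op 4: c = malloc(8) -> c = 0; heap: [0-7 ALLOC][8-8 FREE][9-16 ALLOC][17-28 FREE]
Op 5: b = realloc(b, 2) -> b = 9; heap: [0-7 ALLOC][8-8 FREE][9-10 ALLOC][11-28 FREE]
Op 6: d = malloc(8) -> d = 11; heap: [0-7 ALLOC][8-8 FREE][9-10 ALLOC][11-18 ALLOC][19-28 FREE]
Op 7: b = realloc(b, 14) -> NULL (b unchanged); heap: [0-7 ALLOC][8-8 FREE][9-10 ALLOC][11-18 ALLOC][19-28 FREE]
Op 8: e = malloc(3) -> e = 19; heap: [0-7 ALLOC][8-8 FREE][9-10 ALLOC][11-18 ALLOC][19-21 ALLOC][22-28 FREE]
free(e): e = 19 -> block [19-21 ALLOC]; mark free, coalesce with adjacent free neighbors -> [0-7 ALLOC][8-8 FREE][9-10 ALLOC][11-18 ALLOC][19-28 FREE]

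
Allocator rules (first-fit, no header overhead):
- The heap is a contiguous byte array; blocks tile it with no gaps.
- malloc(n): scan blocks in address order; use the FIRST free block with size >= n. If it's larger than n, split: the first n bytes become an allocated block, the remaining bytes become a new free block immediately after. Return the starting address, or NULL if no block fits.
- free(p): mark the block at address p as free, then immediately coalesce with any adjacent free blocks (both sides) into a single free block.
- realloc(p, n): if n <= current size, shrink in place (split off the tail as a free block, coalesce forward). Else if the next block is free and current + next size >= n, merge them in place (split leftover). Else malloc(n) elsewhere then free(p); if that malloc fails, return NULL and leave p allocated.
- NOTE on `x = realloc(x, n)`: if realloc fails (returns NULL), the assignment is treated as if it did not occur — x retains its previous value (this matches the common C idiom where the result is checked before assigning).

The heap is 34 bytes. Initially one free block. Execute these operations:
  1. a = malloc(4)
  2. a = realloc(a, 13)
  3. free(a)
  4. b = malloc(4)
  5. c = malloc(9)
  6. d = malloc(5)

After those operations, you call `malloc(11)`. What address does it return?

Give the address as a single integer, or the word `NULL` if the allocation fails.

Op 1: a = malloc(4) -> a = 0; heap: [0-3 ALLOC][4-33 FREE]
Op 2: a = realloc(a, 13) -> a = 0; heap: [0-12 ALLOC][13-33 FREE]
Op 3: free(a) -> (freed a); heap: [0-33 FREE]
Op 4: b = malloc(4) -> b = 0; heap: [0-3 ALLOC][4-33 FREE]
Op 5: c = malloc(9) -> c = 4; heap: [0-3 ALLOC][4-12 ALLOC][13-33 FREE]
Op 6: d = malloc(5) -> d = 13; heap: [0-3 ALLOC][4-12 ALLOC][13-17 ALLOC][18-33 FREE]
malloc(11): first-fit scan over [0-3 ALLOC][4-12 ALLOC][13-17 ALLOC][18-33 FREE] -> 18

Answer: 18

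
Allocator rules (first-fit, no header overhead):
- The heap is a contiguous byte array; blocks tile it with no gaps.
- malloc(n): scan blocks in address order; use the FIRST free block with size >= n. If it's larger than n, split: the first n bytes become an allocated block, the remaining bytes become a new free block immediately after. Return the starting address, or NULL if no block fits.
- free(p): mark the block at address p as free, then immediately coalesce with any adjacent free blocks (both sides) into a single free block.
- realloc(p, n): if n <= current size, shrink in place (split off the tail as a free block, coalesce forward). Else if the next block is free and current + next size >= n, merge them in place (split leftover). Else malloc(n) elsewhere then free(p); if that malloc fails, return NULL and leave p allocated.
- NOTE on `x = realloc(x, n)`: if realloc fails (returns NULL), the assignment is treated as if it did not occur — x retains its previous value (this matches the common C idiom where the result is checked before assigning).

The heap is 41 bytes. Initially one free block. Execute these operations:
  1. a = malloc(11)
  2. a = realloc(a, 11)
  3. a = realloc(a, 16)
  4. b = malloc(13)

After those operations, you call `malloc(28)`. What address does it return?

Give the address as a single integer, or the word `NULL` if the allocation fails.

Op 1: a = malloc(11) -> a = 0; heap: [0-10 ALLOC][11-40 FREE]
Op 2: a = realloc(a, 11) -> a = 0; heap: [0-10 ALLOC][11-40 FREE]
Op 3: a = realloc(a, 16) -> a = 0; heap: [0-15 ALLOC][16-40 FREE]
Op 4: b = malloc(13) -> b = 16; heap: [0-15 ALLOC][16-28 ALLOC][29-40 FREE]
malloc(28): first-fit scan over [0-15 ALLOC][16-28 ALLOC][29-40 FREE] -> NULL

Answer: NULL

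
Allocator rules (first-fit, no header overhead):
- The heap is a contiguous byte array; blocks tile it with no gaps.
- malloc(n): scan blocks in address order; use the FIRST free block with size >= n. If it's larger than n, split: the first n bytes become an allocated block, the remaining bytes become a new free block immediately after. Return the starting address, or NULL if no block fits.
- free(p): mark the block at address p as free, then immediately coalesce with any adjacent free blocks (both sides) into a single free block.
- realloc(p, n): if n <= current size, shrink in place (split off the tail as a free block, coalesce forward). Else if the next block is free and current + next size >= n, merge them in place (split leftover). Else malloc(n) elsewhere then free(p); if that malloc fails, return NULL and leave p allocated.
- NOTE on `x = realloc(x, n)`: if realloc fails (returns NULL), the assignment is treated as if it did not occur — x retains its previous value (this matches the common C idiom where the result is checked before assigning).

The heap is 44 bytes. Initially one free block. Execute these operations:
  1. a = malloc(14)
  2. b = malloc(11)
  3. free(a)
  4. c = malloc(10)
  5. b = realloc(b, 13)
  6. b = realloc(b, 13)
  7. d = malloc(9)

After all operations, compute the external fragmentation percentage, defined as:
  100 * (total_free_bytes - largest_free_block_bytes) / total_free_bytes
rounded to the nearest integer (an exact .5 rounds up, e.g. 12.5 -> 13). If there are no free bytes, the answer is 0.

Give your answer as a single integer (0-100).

Answer: 33

Derivation:
Op 1: a = malloc(14) -> a = 0; heap: [0-13 ALLOC][14-43 FREE]
Op 2: b = malloc(11) -> b = 14; heap: [0-13 ALLOC][14-24 ALLOC][25-43 FREE]
Op 3: free(a) -> (freed a); heap: [0-13 FREE][14-24 ALLOC][25-43 FREE]
Op 4: c = malloc(10) -> c = 0; heap: [0-9 ALLOC][10-13 FREE][14-24 ALLOC][25-43 FREE]
Op 5: b = realloc(b, 13) -> b = 14; heap: [0-9 ALLOC][10-13 FREE][14-26 ALLOC][27-43 FREE]
Op 6: b = realloc(b, 13) -> b = 14; heap: [0-9 ALLOC][10-13 FREE][14-26 ALLOC][27-43 FREE]
Op 7: d = malloc(9) -> d = 27; heap: [0-9 ALLOC][10-13 FREE][14-26 ALLOC][27-35 ALLOC][36-43 FREE]
Free blocks: [4 8] total_free=12 largest=8 -> 100*(12-8)/12 = 400/12 ≈ 33.333 -> rounds to 33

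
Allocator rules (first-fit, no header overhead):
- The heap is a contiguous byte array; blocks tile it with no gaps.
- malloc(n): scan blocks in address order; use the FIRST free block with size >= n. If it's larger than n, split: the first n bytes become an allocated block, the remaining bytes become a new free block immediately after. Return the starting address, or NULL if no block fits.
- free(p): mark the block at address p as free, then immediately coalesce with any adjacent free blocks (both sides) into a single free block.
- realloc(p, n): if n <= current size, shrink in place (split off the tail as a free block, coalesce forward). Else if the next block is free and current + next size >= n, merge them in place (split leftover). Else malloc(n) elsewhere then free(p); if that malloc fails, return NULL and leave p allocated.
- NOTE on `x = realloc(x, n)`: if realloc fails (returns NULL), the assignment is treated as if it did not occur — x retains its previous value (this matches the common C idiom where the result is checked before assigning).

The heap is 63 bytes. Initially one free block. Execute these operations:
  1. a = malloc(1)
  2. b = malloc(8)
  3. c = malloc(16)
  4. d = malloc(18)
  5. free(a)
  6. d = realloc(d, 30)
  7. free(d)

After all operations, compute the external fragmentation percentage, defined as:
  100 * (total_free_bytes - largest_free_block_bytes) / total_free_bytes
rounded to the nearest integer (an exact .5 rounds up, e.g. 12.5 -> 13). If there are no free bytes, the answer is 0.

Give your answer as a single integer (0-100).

Answer: 3

Derivation:
Op 1: a = malloc(1) -> a = 0; heap: [0-0 ALLOC][1-62 FREE]
Op 2: b = malloc(8) -> b = 1; heap: [0-0 ALLOC][1-8 ALLOC][9-62 FREE]
Op 3: c = malloc(16) -> c = 9; heap: [0-0 ALLOC][1-8 ALLOC][9-24 ALLOC][25-62 FREE]
Op 4: d = malloc(18) -> d = 25; heap: [0-0 ALLOC][1-8 ALLOC][9-24 ALLOC][25-42 ALLOC][43-62 FREE]
Op 5: free(a) -> (freed a); heap: [0-0 FREE][1-8 ALLOC][9-24 ALLOC][25-42 ALLOC][43-62 FREE]
Op 6: d = realloc(d, 30) -> d = 25; heap: [0-0 FREE][1-8 ALLOC][9-24 ALLOC][25-54 ALLOC][55-62 FREE]
Op 7: free(d) -> (freed d); heap: [0-0 FREE][1-8 ALLOC][9-24 ALLOC][25-62 FREE]
Free blocks: [1 38] total_free=39 largest=38 -> 100*(39-38)/39 = 100/39 ≈ 2.564 -> rounds to 3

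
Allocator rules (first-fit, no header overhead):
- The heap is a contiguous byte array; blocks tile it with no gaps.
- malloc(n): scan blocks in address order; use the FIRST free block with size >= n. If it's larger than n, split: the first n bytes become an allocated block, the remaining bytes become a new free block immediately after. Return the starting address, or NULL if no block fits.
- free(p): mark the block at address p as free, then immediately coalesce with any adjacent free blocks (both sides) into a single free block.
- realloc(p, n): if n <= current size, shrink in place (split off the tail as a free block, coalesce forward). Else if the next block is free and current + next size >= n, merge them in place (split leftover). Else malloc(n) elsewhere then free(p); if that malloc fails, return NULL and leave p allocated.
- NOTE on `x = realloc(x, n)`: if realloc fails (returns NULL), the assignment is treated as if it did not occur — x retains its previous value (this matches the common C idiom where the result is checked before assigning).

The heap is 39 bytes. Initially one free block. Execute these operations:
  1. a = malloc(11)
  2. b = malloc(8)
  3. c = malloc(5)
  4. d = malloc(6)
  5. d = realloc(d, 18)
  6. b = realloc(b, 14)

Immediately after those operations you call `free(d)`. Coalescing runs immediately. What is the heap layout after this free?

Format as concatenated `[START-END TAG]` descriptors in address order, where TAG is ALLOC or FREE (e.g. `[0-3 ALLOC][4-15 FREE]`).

Answer: [0-10 ALLOC][11-18 ALLOC][19-23 ALLOC][24-38 FREE]

Derivation:
Op 1: a = malloc(11) -> a = 0; heap: [0-10 ALLOC][11-38 FREE]
Op 2: b = malloc(8) -> b = 11; heap: [0-10 ALLOC][11-18 ALLOC][19-38 FREE]
Op 3: c = malloc(5) -> c = 19; heap: [0-10 ALLOC][11-18 ALLOC][19-23 ALLOC][24-38 FREE]
Op 4: d = malloc(6) -> d = 24; heap: [0-10 ALLOC][11-18 ALLOC][19-23 ALLOC][24-29 ALLOC][30-38 FREE]
Op 5: d = realloc(d, 18) -> NULL (d unchanged); heap: [0-10 ALLOC][11-18 ALLOC][19-23 ALLOC][24-29 ALLOC][30-38 FREE]
Op 6: b = realloc(b, 14) -> NULL (b unchanged); heap: [0-10 ALLOC][11-18 ALLOC][19-23 ALLOC][24-29 ALLOC][30-38 FREE]
free(d): d = 24 -> block [24-29 ALLOC]; mark free, coalesce with adjacent free neighbors -> [0-10 ALLOC][11-18 ALLOC][19-23 ALLOC][24-38 FREE]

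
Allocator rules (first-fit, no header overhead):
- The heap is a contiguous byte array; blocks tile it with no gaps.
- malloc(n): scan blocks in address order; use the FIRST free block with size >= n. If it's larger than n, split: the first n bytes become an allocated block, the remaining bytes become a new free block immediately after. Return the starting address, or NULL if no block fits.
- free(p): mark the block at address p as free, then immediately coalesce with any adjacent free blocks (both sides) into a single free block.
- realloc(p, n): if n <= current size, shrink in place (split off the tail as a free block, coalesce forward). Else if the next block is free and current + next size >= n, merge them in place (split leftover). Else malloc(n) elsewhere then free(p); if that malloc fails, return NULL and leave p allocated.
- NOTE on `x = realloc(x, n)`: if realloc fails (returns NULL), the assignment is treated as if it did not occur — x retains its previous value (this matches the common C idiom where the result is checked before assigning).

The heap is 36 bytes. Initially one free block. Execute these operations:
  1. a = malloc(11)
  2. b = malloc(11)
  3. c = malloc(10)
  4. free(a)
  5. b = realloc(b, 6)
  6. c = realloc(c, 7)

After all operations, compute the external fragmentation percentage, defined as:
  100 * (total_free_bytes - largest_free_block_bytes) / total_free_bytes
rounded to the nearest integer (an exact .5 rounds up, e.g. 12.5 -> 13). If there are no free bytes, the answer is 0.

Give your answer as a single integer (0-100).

Op 1: a = malloc(11) -> a = 0; heap: [0-10 ALLOC][11-35 FREE]
Op 2: b = malloc(11) -> b = 11; heap: [0-10 ALLOC][11-21 ALLOC][22-35 FREE]
Op 3: c = malloc(10) -> c = 22; heap: [0-10 ALLOC][11-21 ALLOC][22-31 ALLOC][32-35 FREE]
Op 4: free(a) -> (freed a); heap: [0-10 FREE][11-21 ALLOC][22-31 ALLOC][32-35 FREE]
Op 5: b = realloc(b, 6) -> b = 11; heap: [0-10 FREE][11-16 ALLOC][17-21 FREE][22-31 ALLOC][32-35 FREE]
Op 6: c = realloc(c, 7) -> c = 22; heap: [0-10 FREE][11-16 ALLOC][17-21 FREE][22-28 ALLOC][29-35 FREE]
Free blocks: [11 5 7] total_free=23 largest=11 -> 100*(23-11)/23 = 1200/23 ≈ 52.174 -> rounds to 52

Answer: 52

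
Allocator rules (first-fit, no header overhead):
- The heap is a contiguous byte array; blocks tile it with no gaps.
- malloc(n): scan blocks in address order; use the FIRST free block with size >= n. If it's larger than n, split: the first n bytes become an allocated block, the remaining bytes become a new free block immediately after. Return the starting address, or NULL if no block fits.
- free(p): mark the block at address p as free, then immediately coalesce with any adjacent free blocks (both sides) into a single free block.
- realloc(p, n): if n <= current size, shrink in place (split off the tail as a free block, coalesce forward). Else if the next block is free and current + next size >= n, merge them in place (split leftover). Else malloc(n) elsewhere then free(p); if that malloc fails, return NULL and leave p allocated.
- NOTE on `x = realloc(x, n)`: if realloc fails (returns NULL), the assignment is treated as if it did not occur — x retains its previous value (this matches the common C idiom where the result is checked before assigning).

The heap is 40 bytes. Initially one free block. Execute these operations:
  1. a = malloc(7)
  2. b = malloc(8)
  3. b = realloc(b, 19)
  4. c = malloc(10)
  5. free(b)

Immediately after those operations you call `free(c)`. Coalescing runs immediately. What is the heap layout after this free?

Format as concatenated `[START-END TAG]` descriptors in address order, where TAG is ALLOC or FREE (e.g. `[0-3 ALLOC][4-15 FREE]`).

Answer: [0-6 ALLOC][7-39 FREE]

Derivation:
Op 1: a = malloc(7) -> a = 0; heap: [0-6 ALLOC][7-39 FREE]
Op 2: b = malloc(8) -> b = 7; heap: [0-6 ALLOC][7-14 ALLOC][15-39 FREE]
Op 3: b = realloc(b, 19) -> b = 7; heap: [0-6 ALLOC][7-25 ALLOC][26-39 FREE]
Op 4: c = malloc(10) -> c = 26; heap: [0-6 ALLOC][7-25 ALLOC][26-35 ALLOC][36-39 FREE]
Op 5: free(b) -> (freed b); heap: [0-6 ALLOC][7-25 FREE][26-35 ALLOC][36-39 FREE]
free(c): c = 26 -> block [26-35 ALLOC]; mark free, coalesce with adjacent free neighbors -> [0-6 ALLOC][7-39 FREE]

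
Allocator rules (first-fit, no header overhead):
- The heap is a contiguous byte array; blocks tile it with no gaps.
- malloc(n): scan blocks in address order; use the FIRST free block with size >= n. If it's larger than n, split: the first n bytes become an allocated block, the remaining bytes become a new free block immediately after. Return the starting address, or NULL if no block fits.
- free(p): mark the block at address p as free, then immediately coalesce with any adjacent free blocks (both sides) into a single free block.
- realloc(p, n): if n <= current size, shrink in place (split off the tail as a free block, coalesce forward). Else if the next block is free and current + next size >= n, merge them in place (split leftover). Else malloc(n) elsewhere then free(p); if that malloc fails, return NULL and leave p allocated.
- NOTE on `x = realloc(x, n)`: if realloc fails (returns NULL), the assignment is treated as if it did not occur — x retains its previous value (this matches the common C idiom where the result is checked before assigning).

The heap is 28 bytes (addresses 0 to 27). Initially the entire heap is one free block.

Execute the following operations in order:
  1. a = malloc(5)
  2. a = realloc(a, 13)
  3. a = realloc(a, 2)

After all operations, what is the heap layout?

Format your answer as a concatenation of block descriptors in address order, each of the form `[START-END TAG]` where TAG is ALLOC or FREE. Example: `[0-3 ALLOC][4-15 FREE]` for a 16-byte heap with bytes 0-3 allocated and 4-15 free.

Answer: [0-1 ALLOC][2-27 FREE]

Derivation:
Op 1: a = malloc(5) -> a = 0; heap: [0-4 ALLOC][5-27 FREE]
Op 2: a = realloc(a, 13) -> a = 0; heap: [0-12 ALLOC][13-27 FREE]
Op 3: a = realloc(a, 2) -> a = 0; heap: [0-1 ALLOC][2-27 FREE]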